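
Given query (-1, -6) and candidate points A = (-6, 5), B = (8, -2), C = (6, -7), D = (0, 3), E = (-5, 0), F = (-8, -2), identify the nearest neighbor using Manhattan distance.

Distances: d(A) = 16, d(B) = 13, d(C) = 8, d(D) = 10, d(E) = 10, d(F) = 11. Nearest: C = (6, -7) with distance 8.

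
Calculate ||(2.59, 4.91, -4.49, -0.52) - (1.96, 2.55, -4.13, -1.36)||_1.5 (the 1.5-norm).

(Σ|x_i - y_i|^1.5)^(1/1.5) = (|2.59 - 1.96|^1.5 + |4.91 - 2.55|^1.5 + |-4.49 - (-4.13)|^1.5 + |-0.52 - (-1.36)|^1.5)^(1/1.5)
= (0.63^1.5 + 2.36^1.5 + 0.36^1.5 + 0.84^1.5)^(1/1.5) ≈ (0.5 + 3.6255 + 0.216 + 0.7699)^(1/1.5) = (5.1114)^(1/1.5) ≈ 2.9673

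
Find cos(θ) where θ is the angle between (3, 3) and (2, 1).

With u = (3, 3), v = (2, 1):
u·v = 3·2 + 3·1 = 6 + 3 = 9.
|u| = √(3² + 3²) = √18, |v| = √(2² + 1²) = √5, so |u||v| = √(18·5) = √90.
cos θ = (u·v)/(|u||v|) = 9/√90 ≈ 0.9487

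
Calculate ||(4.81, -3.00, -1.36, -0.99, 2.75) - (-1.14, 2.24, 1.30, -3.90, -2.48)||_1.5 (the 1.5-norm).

(Σ|x_i - y_i|^1.5)^(1/1.5) = (|4.81 - (-1.14)|^1.5 + |-3 - 2.24|^1.5 + |-1.36 - 1.3|^1.5 + |-0.99 - (-3.9)|^1.5 + |2.75 - (-2.48)|^1.5)^(1/1.5)
= (5.95^1.5 + 5.24^1.5 + 2.66^1.5 + 2.91^1.5 + 5.23^1.5)^(1/1.5) ≈ (14.5136 + 11.9949 + 4.3383 + 4.9641 + 11.9606)^(1/1.5) = (47.7715)^(1/1.5) ≈ 13.1658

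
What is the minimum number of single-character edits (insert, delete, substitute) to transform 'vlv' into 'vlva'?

Let D[i][j] be the edit distance between the first i characters of 'vlv' and the first j characters of 'vlva', with D[i][0] = i, D[0][j] = j, and D[i][j] = D[i-1][j-1] if the characters match, else 1 + min(D[i-1][j], D[i][j-1], D[i-1][j-1]). Filling the table (rows: prefixes of 'vlv', columns: prefixes of 'vlva'):
     ε  v  l  v  a
  ε  0  1  2  3  4
  v  1  0  1  2  3
  l  2  1  0  1  2
  v  3  2  1  0  1
The bottom-right entry gives D[3][4] = 1, so no sequence of fewer than 1 edit works. Backtracking through the table gives one optimal edit sequence (1 edit):
  vlv → vlva (ins a @4)
Edit distance = 1.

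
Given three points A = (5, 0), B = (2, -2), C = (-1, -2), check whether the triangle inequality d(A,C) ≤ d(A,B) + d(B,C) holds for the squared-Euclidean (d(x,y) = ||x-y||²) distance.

d(A,B) = 3² + 2² = 13, d(B,C) = 3² + 0² = 9, d(A,C) = 6² + 2² = 40.
d(A,C) = 40 > 13 + 9 = 22. Triangle inequality is VIOLATED. (Squared-Euclidean is not a metric — this is a counterexample.)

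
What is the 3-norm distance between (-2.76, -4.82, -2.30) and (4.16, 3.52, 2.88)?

(Σ|x_i - y_i|^3)^(1/3) = (|-2.76 - 4.16|^3 + |-4.82 - 3.52|^3 + |-2.3 - 2.88|^3)^(1/3)
= (6.92^3 + 8.34^3 + 5.18^3)^(1/3) ≈ (331.3739 + 580.0937 + 138.9918)^(1/3) = (1050.4594)^(1/3) ≈ 10.1654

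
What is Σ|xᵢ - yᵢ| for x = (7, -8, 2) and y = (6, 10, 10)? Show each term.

Σ|x_i - y_i| = |7 - 6| + |-8 - 10| + |2 - 10| = 1 + 18 + 8 = 27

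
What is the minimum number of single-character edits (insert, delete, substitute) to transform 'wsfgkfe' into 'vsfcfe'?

Let D[i][j] be the edit distance between the first i characters of 'wsfgkfe' and the first j characters of 'vsfcfe', with D[i][0] = i, D[0][j] = j, and D[i][j] = D[i-1][j-1] if the characters match, else 1 + min(D[i-1][j], D[i][j-1], D[i-1][j-1]). Filling the table (rows: prefixes of 'wsfgkfe', columns: prefixes of 'vsfcfe'):
     ε  v  s  f  c  f  e
  ε  0  1  2  3  4  5  6
  w  1  1  2  3  4  5  6
  s  2  2  1  2  3  4  5
  f  3  3  2  1  2  3  4
  g  4  4  3  2  2  3  4
  k  5  5  4  3  3  3  4
  f  6  6  5  4  4  3  4
  e  7  7  6  5  5  4  3
The bottom-right entry gives D[7][6] = 3, so no sequence of fewer than 3 edits works. Backtracking through the table gives one optimal edit sequence (3 edits):
  wsfgkfe → vsfgkfe (sub w→v @1)
  vsfgkfe → vsfkfe (del g @4)
  vsfkfe → vsfcfe (sub k→c @4)
Edit distance = 3.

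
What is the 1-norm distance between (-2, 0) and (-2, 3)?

Σ|x_i - y_i| = |-2 - (-2)| + |0 - 3| = 0 + 3 = 3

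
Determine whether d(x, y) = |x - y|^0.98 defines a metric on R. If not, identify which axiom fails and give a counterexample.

Yes. With 0 < p = 0.98 ≤ 1, d(x,y) = |x-y|^0.98 is a metric on R. Non-negativity and symmetry are immediate; |x-y|^0.98 = 0 ⟺ |x-y| = 0 ⟺ x = y. For the triangle inequality, the function t ↦ t^0.98 is subadditive on [0,∞) when p ≤ 1, so |x-z|^0.98 ≤ (|x-y| + |y-z|)^0.98 ≤ |x-y|^0.98 + |y-z|^0.98.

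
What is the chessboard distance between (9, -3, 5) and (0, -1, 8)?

max(|x_i - y_i|) = max(|9 - 0|, |-3 - (-1)|, |5 - 8|) = max(9, 2, 3) = 9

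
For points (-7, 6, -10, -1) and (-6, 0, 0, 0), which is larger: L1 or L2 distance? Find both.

L1 = |-7 - (-6)| + |6 - 0| + |-10 - 0| + |-1 - 0| = 1 + 6 + 10 + 1 = 18
L2 = √(1² + 6² + 10² + 1²) = √138 ≈ 11.7473
L1 ≥ L2 always (equality iff movement is along one axis); L1 > L2 here.
Ratio L1/L2 = 18/√138 ≈ 1.5323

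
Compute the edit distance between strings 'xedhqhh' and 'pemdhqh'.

Let D[i][j] be the edit distance between the first i characters of 'xedhqhh' and the first j characters of 'pemdhqh', with D[i][0] = i, D[0][j] = j, and D[i][j] = D[i-1][j-1] if the characters match, else 1 + min(D[i-1][j], D[i][j-1], D[i-1][j-1]). Filling the table (rows: prefixes of 'xedhqhh', columns: prefixes of 'pemdhqh'):
     ε  p  e  m  d  h  q  h
  ε  0  1  2  3  4  5  6  7
  x  1  1  2  3  4  5  6  7
  e  2  2  1  2  3  4  5  6
  d  3  3  2  2  2  3  4  5
  h  4  4  3  3  3  2  3  4
  q  5  5  4  4  4  3  2  3
  h  6  6  5  5  5  4  3  2
  h  7  7  6  6  6  5  4  3
The bottom-right entry gives D[7][7] = 3, so no sequence of fewer than 3 edits works. Backtracking through the table gives one optimal edit sequence (3 edits):
  xedhqhh → pedhqhh (sub x→p @1)
  pedhqhh → pemdhqhh (ins m @3)
  pemdhqhh → pemdhqh (del h @7)
Edit distance = 3.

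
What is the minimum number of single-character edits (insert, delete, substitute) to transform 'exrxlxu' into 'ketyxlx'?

Let D[i][j] be the edit distance between the first i characters of 'exrxlxu' and the first j characters of 'ketyxlx', with D[i][0] = i, D[0][j] = j, and D[i][j] = D[i-1][j-1] if the characters match, else 1 + min(D[i-1][j], D[i][j-1], D[i-1][j-1]). Filling the table (rows: prefixes of 'exrxlxu', columns: prefixes of 'ketyxlx'):
     ε  k  e  t  y  x  l  x
  ε  0  1  2  3  4  5  6  7
  e  1  1  1  2  3  4  5  6
  x  2  2  2  2  3  3  4  5
  r  3  3  3  3  3  4  4  5
  x  4  4  4  4  4  3  4  4
  l  5  5  5  5  5  4  3  4
  x  6  6  6  6  6  5  4  3
  u  7  7  7  7  7  6  5  4
The bottom-right entry gives D[7][7] = 4, so no sequence of fewer than 4 edits works. Backtracking through the table gives one optimal edit sequence (4 edits):
  exrxlxu → kexrxlxu (ins k @1)
  kexrxlxu → ketrxlxu (sub x→t @3)
  ketrxlxu → ketyxlxu (sub r→y @4)
  ketyxlxu → ketyxlx (del u @8)
Edit distance = 4.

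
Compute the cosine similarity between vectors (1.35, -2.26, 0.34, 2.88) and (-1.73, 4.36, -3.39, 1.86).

With u = (1.35, -2.26, 0.34, 2.88), v = (-1.73, 4.36, -3.39, 1.86):
u·v = 1.35·(-1.73) + (-2.26)·4.36 + 0.34·(-3.39) + 2.88·1.86 = (-2.3355) + (-9.8536) + (-1.1526) + 5.3568 = -7.9849.
|u| = √(1.35² + (-2.26)² + 0.34² + 2.88²) = √(1.8225 + 5.1076 + 0.1156 + 8.2944) = √15.3401, |v| = √((-1.73)² + 4.36² + (-3.39)² + 1.86²) = √(2.9929 + 19.0096 + 11.4921 + 3.4596) = √36.9542.
cos θ = (u·v)/(|u||v|) = -7.9849/(√15.3401·√36.9542) ≈ -0.3354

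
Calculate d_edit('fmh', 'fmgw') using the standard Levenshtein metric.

Let D[i][j] be the edit distance between the first i characters of 'fmh' and the first j characters of 'fmgw', with D[i][0] = i, D[0][j] = j, and D[i][j] = D[i-1][j-1] if the characters match, else 1 + min(D[i-1][j], D[i][j-1], D[i-1][j-1]). Filling the table (rows: prefixes of 'fmh', columns: prefixes of 'fmgw'):
     ε  f  m  g  w
  ε  0  1  2  3  4
  f  1  0  1  2  3
  m  2  1  0  1  2
  h  3  2  1  1  2
The bottom-right entry gives D[3][4] = 2, so no sequence of fewer than 2 edits works. Backtracking through the table gives one optimal edit sequence (2 edits):
  fmh → fmgh (ins g @3)
  fmgh → fmgw (sub h→w @4)
Edit distance = 2.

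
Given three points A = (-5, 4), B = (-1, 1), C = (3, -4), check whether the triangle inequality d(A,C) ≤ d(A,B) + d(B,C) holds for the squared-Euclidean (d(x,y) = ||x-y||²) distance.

d(A,B) = 4² + 3² = 25, d(B,C) = 4² + 5² = 41, d(A,C) = 8² + 8² = 128.
d(A,C) = 128 > 25 + 41 = 66. Triangle inequality is VIOLATED. (Squared-Euclidean is not a metric — this is a counterexample.)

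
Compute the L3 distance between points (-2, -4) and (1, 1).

(Σ|x_i - y_i|^3)^(1/3) = (|-2 - 1|^3 + |-4 - 1|^3)^(1/3)
= (3^3 + 5^3)^(1/3) = (27 + 125)^(1/3) = (152)^(1/3) ≈ 5.3368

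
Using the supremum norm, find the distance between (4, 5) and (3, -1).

max(|x_i - y_i|) = max(|4 - 3|, |5 - (-1)|) = max(1, 6) = 6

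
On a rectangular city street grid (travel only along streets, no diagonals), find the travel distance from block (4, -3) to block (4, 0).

Σ|x_i - y_i| = |4 - 4| + |-3 - 0| = 0 + 3 = 3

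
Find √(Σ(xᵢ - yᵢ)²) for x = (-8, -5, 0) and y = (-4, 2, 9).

√(Σ(x_i - y_i)²) = √((-8 - (-4))² + (-5 - 2)² + (0 - 9)²)
= √((-4)² + (-7)² + (-9)²) = √(16 + 49 + 81) = √146 ≈ 12.083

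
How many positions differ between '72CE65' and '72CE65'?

Differing positions: none. Hamming distance = 0.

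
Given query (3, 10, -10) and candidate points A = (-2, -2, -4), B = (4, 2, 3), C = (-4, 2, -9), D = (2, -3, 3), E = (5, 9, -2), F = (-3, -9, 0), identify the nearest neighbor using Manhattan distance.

Distances: d(A) = 23, d(B) = 22, d(C) = 16, d(D) = 27, d(E) = 11, d(F) = 35. Nearest: E = (5, 9, -2) with distance 11.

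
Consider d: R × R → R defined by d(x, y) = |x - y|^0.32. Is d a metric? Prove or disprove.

Yes. With 0 < p = 0.32 ≤ 1, d(x,y) = |x-y|^0.32 is a metric on R. Non-negativity and symmetry are immediate; |x-y|^0.32 = 0 ⟺ |x-y| = 0 ⟺ x = y. For the triangle inequality, the function t ↦ t^0.32 is subadditive on [0,∞) when p ≤ 1, so |x-z|^0.32 ≤ (|x-y| + |y-z|)^0.32 ≤ |x-y|^0.32 + |y-z|^0.32.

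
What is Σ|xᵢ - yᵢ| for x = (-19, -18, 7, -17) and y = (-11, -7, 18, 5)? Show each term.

Σ|x_i - y_i| = |-19 - (-11)| + |-18 - (-7)| + |7 - 18| + |-17 - 5| = 8 + 11 + 11 + 22 = 52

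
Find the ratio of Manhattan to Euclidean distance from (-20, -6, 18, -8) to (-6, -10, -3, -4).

L1 = |-20 - (-6)| + |-6 - (-10)| + |18 - (-3)| + |-8 - (-4)| = 14 + 4 + 21 + 4 = 43
L2 = √(14² + 4² + 21² + 4²) = √669 ≈ 25.865
L1 ≥ L2 always (equality iff movement is along one axis); L1 > L2 here.
Ratio L1/L2 = 43/√669 ≈ 1.6625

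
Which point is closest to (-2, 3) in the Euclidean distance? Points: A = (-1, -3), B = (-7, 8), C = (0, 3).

Distances: d(A) ≈ 6.0828, d(B) ≈ 7.0711, d(C) = 2. Nearest: C = (0, 3) with distance 2.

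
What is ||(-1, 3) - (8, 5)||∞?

max(|x_i - y_i|) = max(|-1 - 8|, |3 - 5|) = max(9, 2) = 9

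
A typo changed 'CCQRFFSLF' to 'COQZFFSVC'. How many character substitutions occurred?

Differing positions: 2, 4, 8, 9. Hamming distance = 4.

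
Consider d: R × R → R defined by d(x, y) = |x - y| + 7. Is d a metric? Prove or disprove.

No. d fails identity of indiscernibles (specifically d(x,x) = 0): d(3, 3) = |3 - 3| + 7 = 0 + 7 = 7 ≠ 0.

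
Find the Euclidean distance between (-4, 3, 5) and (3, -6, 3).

√(Σ(x_i - y_i)²) = √((-4 - 3)² + (3 - (-6))² + (5 - 3)²)
= √((-7)² + 9² + 2²) = √(49 + 81 + 4) = √134 ≈ 11.5758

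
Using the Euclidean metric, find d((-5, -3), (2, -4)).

√(Σ(x_i - y_i)²) = √((-5 - 2)² + (-3 - (-4))²)
= √((-7)² + 1²) = √(49 + 1) = √50 ≈ 7.0711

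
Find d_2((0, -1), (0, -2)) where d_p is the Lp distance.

(Σ|x_i - y_i|^2)^(1/2) = (|0 - 0|^2 + |-1 - (-2)|^2)^(1/2)
= (0^2 + 1^2)^(1/2) = (0 + 1)^(1/2) = (1)^(1/2) = 1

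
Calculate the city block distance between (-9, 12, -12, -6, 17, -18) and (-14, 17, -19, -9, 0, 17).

Σ|x_i - y_i| = |-9 - (-14)| + |12 - 17| + |-12 - (-19)| + |-6 - (-9)| + |17 - 0| + |-18 - 17| = 5 + 5 + 7 + 3 + 17 + 35 = 72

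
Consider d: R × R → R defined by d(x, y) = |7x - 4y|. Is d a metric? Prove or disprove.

No. d fails symmetry: d(5, 8) = |7·5 - 4·8| = |3| = 3, but d(8, 5) = |7·8 - 4·5| = |36| = 36. Since 3 ≠ 36, d(x,y) ≠ d(y,x) in general.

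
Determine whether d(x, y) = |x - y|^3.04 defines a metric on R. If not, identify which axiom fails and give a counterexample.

No. d(x,y) = |x-y|^3.04 fails the triangle inequality since p = 3.04 > 1. Counterexample: x = -2, y = 1, z = 5. d(x,z) = |-2 - 5|^3.04 = 7^3.04 ≈ 370.7644, but d(x,y) + d(y,z) = 3^3.04 + 4^3.04 ≈ 28.213 + 67.6492 = 95.8622. Since 370.7644 > 95.8622, the triangle inequality is violated.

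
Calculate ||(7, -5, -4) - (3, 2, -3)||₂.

√(Σ(x_i - y_i)²) = √((7 - 3)² + (-5 - 2)² + (-4 - (-3))²)
= √(4² + (-7)² + (-1)²) = √(16 + 49 + 1) = √66 ≈ 8.124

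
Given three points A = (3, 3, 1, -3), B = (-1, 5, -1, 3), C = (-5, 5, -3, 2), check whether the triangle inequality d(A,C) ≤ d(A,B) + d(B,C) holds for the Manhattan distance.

d(A,B) = 4 + 2 + 2 + 6 = 14, d(B,C) = 4 + 0 + 2 + 1 = 7, d(A,C) = 8 + 2 + 4 + 5 = 19.
d(A,C) = 19 ≤ 14 + 7 = 21. Triangle inequality is satisfied.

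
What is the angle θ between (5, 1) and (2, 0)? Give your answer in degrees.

With u = (5, 1), v = (2, 0):
u·v = 5·2 + 1·0 = 10 + 0 = 10.
|u| = √(5² + 1²) = √26, |v| = √(2² + 0²) = √4, so |u||v| = √(26·4) = √104.
cos θ = (u·v)/(|u||v|) = 10/√104 ≈ 0.980581
θ = arccos(0.980581) ≈ 11.31°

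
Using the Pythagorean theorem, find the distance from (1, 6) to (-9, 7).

√(Σ(x_i - y_i)²) = √((1 - (-9))² + (6 - 7)²)
= √(10² + (-1)²) = √(100 + 1) = √101 ≈ 10.0499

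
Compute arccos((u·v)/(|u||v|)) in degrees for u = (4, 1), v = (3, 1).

With u = (4, 1), v = (3, 1):
u·v = 4·3 + 1·1 = 12 + 1 = 13.
|u| = √(4² + 1²) = √17, |v| = √(3² + 1²) = √10, so |u||v| = √(17·10) = √170.
cos θ = (u·v)/(|u||v|) = 13/√170 ≈ 0.997054
θ = arccos(0.997054) ≈ 4.4°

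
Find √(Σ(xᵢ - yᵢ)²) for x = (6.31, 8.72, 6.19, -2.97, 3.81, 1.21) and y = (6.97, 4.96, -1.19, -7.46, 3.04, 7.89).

√(Σ(x_i - y_i)²) = √((6.31 - 6.97)² + (8.72 - 4.96)² + (6.19 - (-1.19))² + (-2.97 - (-7.46))² + (3.81 - 3.04)² + (1.21 - 7.89)²)
= √((-0.66)² + 3.76² + 7.38² + 4.49² + 0.77² + (-6.68)²) = √(0.4356 + 14.1376 + 54.4644 + 20.1601 + 0.5929 + 44.6224) = √134.413 ≈ 11.5937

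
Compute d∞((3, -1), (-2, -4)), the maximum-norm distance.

max(|x_i - y_i|) = max(|3 - (-2)|, |-1 - (-4)|) = max(5, 3) = 5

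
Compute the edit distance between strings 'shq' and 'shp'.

Let D[i][j] be the edit distance between the first i characters of 'shq' and the first j characters of 'shp', with D[i][0] = i, D[0][j] = j, and D[i][j] = D[i-1][j-1] if the characters match, else 1 + min(D[i-1][j], D[i][j-1], D[i-1][j-1]). Filling the table (rows: prefixes of 'shq', columns: prefixes of 'shp'):
     ε  s  h  p
  ε  0  1  2  3
  s  1  0  1  2
  h  2  1  0  1
  q  3  2  1  1
The bottom-right entry gives D[3][3] = 1, so no sequence of fewer than 1 edit works. Backtracking through the table gives one optimal edit sequence (1 edit):
  shq → shp (sub q→p @3)
Edit distance = 1.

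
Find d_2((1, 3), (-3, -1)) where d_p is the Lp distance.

(Σ|x_i - y_i|^2)^(1/2) = (|1 - (-3)|^2 + |3 - (-1)|^2)^(1/2)
= (4^2 + 4^2)^(1/2) = (16 + 16)^(1/2) = (32)^(1/2) ≈ 5.6569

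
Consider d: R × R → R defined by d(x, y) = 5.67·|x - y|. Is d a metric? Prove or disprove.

Yes. Since |x - y| is a metric on R and 5.67 > 0, the positive scalar multiple 5.67·|x - y| is also a metric: scaling by a positive constant preserves non-negativity, identity (d=0 ⟺ |x-y|=0 ⟺ x=y), symmetry, and the triangle inequality.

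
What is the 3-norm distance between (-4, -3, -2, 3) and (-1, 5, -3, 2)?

(Σ|x_i - y_i|^3)^(1/3) = (|-4 - (-1)|^3 + |-3 - 5|^3 + |-2 - (-3)|^3 + |3 - 2|^3)^(1/3)
= (3^3 + 8^3 + 1^3 + 1^3)^(1/3) = (27 + 512 + 1 + 1)^(1/3) = (541)^(1/3) ≈ 8.1483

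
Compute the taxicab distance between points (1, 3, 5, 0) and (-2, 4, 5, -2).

Σ|x_i - y_i| = |1 - (-2)| + |3 - 4| + |5 - 5| + |0 - (-2)| = 3 + 1 + 0 + 2 = 6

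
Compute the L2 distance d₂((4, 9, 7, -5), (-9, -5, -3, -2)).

√(Σ(x_i - y_i)²) = √((4 - (-9))² + (9 - (-5))² + (7 - (-3))² + (-5 - (-2))²)
= √(13² + 14² + 10² + (-3)²) = √(169 + 196 + 100 + 9) = √474 ≈ 21.7715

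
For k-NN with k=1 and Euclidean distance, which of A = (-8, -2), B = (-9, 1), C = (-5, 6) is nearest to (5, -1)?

Distances: d(A) ≈ 13.0384, d(B) ≈ 14.1421, d(C) ≈ 12.2066. Nearest: C = (-5, 6) with distance 12.2066.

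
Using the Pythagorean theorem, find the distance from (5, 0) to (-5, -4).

√(Σ(x_i - y_i)²) = √((5 - (-5))² + (0 - (-4))²)
= √(10² + 4²) = √(100 + 16) = √116 ≈ 10.7703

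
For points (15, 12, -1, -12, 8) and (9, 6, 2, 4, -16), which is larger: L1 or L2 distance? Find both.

L1 = |15 - 9| + |12 - 6| + |-1 - 2| + |-12 - 4| + |8 - (-16)| = 6 + 6 + 3 + 16 + 24 = 55
L2 = √(6² + 6² + 3² + 16² + 24²) = √913 ≈ 30.2159
L1 ≥ L2 always (equality iff movement is along one axis); L1 > L2 here.
Ratio L1/L2 = 55/√913 ≈ 1.8202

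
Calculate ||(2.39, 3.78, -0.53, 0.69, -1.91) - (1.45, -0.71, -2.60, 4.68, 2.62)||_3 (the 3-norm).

(Σ|x_i - y_i|^3)^(1/3) = (|2.39 - 1.45|^3 + |3.78 - (-0.71)|^3 + |-0.53 - (-2.6)|^3 + |0.69 - 4.68|^3 + |-1.91 - 2.62|^3)^(1/3)
= (0.94^3 + 4.49^3 + 2.07^3 + 3.99^3 + 4.53^3)^(1/3) ≈ (0.8306 + 90.5188 + 8.8697 + 63.5212 + 92.9597)^(1/3) = (256.7)^(1/3) ≈ 6.3554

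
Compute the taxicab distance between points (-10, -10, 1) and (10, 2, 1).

Σ|x_i - y_i| = |-10 - 10| + |-10 - 2| + |1 - 1| = 20 + 12 + 0 = 32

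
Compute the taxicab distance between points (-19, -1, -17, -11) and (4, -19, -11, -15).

Σ|x_i - y_i| = |-19 - 4| + |-1 - (-19)| + |-17 - (-11)| + |-11 - (-15)| = 23 + 18 + 6 + 4 = 51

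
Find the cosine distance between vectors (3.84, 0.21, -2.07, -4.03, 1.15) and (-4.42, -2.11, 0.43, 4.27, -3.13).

With u = (3.84, 0.21, -2.07, -4.03, 1.15), v = (-4.42, -2.11, 0.43, 4.27, -3.13):
u·v = 3.84·(-4.42) + 0.21·(-2.11) + (-2.07)·0.43 + (-4.03)·4.27 + 1.15·(-3.13) = (-16.9728) + (-0.4431) + (-0.8901) + (-17.2081) + (-3.5995) = -39.1136.
|u| = √(3.84² + 0.21² + (-2.07)² + (-4.03)² + 1.15²) = √(14.7456 + 0.0441 + 4.2849 + 16.2409 + 1.3225) = √36.638, |v| = √((-4.42)² + (-2.11)² + 0.43² + 4.27² + (-3.13)²) = √(19.5364 + 4.4521 + 0.1849 + 18.2329 + 9.7969) = √52.2032.
cos θ = (u·v)/(|u||v|) = -39.1136/(√36.638·√52.2032) ≈ -0.8944
Cosine distance = 1 - cos θ ≈ 1 - (-0.8944) = 1.8944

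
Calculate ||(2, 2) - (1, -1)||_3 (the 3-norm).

(Σ|x_i - y_i|^3)^(1/3) = (|2 - 1|^3 + |2 - (-1)|^3)^(1/3)
= (1^3 + 3^3)^(1/3) = (1 + 27)^(1/3) = (28)^(1/3) ≈ 3.0366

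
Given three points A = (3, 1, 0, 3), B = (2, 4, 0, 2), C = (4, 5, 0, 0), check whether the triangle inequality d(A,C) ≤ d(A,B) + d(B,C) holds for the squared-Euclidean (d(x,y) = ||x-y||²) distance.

d(A,B) = 1² + 3² + 0² + 1² = 11, d(B,C) = 2² + 1² + 0² + 2² = 9, d(A,C) = 1² + 4² + 0² + 3² = 26.
d(A,C) = 26 > 11 + 9 = 20. Triangle inequality is VIOLATED. (Squared-Euclidean is not a metric — this is a counterexample.)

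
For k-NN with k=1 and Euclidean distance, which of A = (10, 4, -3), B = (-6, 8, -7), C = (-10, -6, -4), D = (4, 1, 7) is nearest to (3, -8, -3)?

Distances: d(A) ≈ 13.8924, d(B) ≈ 18.7883, d(C) ≈ 13.1909, d(D) ≈ 13.4907. Nearest: C = (-10, -6, -4) with distance 13.1909.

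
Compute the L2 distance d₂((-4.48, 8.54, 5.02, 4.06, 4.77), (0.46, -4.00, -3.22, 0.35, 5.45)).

√(Σ(x_i - y_i)²) = √((-4.48 - 0.46)² + (8.54 - (-4))² + (5.02 - (-3.22))² + (4.06 - 0.35)² + (4.77 - 5.45)²)
= √((-4.94)² + 12.54² + 8.24² + 3.71² + (-0.68)²) = √(24.4036 + 157.2516 + 67.8976 + 13.7641 + 0.4624) = √263.7793 ≈ 16.2413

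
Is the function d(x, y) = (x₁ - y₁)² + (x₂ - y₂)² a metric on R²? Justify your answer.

No. The squared Euclidean distance fails the triangle inequality. Counterexample: x = (0, 0), y = (5, 4), z = (10, 8). d(x,z) = 10² + 8² = 164, but d(x,y) + d(y,z) = (5² + 4²) + (5² + 4²) = 41 + 41 = 82. Since 164 > 82, the triangle inequality is violated. (Note: √d, the ordinary Euclidean distance, IS a metric.)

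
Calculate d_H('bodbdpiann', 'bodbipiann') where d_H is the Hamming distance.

Differing positions: 5. Hamming distance = 1.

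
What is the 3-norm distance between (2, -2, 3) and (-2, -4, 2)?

(Σ|x_i - y_i|^3)^(1/3) = (|2 - (-2)|^3 + |-2 - (-4)|^3 + |3 - 2|^3)^(1/3)
= (4^3 + 2^3 + 1^3)^(1/3) = (64 + 8 + 1)^(1/3) = (73)^(1/3) ≈ 4.1793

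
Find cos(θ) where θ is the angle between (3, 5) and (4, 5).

With u = (3, 5), v = (4, 5):
u·v = 3·4 + 5·5 = 12 + 25 = 37.
|u| = √(3² + 5²) = √34, |v| = √(4² + 5²) = √41, so |u||v| = √(34·41) = √1394.
cos θ = (u·v)/(|u||v|) = 37/√1394 ≈ 0.991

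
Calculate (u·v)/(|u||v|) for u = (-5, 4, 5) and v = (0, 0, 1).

With u = (-5, 4, 5), v = (0, 0, 1):
u·v = (-5)·0 + 4·0 + 5·1 = 0 + 0 + 5 = 5.
|u| = √((-5)² + 4² + 5²) = √66, |v| = √(0² + 0² + 1²) = √1, so |u||v| = √(66·1) = √66.
cos θ = (u·v)/(|u||v|) = 5/√66 ≈ 0.6155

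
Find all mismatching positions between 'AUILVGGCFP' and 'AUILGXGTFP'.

Differing positions: 5, 6, 8. Hamming distance = 3.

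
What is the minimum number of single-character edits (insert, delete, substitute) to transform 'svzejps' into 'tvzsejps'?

Let D[i][j] be the edit distance between the first i characters of 'svzejps' and the first j characters of 'tvzsejps', with D[i][0] = i, D[0][j] = j, and D[i][j] = D[i-1][j-1] if the characters match, else 1 + min(D[i-1][j], D[i][j-1], D[i-1][j-1]). Filling the table (rows: prefixes of 'svzejps', columns: prefixes of 'tvzsejps'):
     ε  t  v  z  s  e  j  p  s
  ε  0  1  2  3  4  5  6  7  8
  s  1  1  2  3  3  4  5  6  7
  v  2  2  1  2  3  4  5  6  7
  z  3  3  2  1  2  3  4  5  6
  e  4  4  3  2  2  2  3  4  5
  j  5  5  4  3  3  3  2  3  4
  p  6  6  5  4  4  4  3  2  3
  s  7  7  6  5  4  5  4  3  2
The bottom-right entry gives D[7][8] = 2, so no sequence of fewer than 2 edits works. Backtracking through the table gives one optimal edit sequence (2 edits):
  svzejps → tvzejps (sub s→t @1)
  tvzejps → tvzsejps (ins s @4)
Edit distance = 2.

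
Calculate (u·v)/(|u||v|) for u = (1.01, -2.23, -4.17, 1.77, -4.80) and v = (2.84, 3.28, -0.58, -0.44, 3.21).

With u = (1.01, -2.23, -4.17, 1.77, -4.80), v = (2.84, 3.28, -0.58, -0.44, 3.21):
u·v = 1.01·2.84 + (-2.23)·3.28 + (-4.17)·(-0.58) + 1.77·(-0.44) + (-4.8)·3.21 = 2.8684 + (-7.3144) + 2.4186 + (-0.7788) + (-15.408) = -18.2142.
|u| = √(1.01² + (-2.23)² + (-4.17)² + 1.77² + (-4.8)²) = √(1.0201 + 4.9729 + 17.3889 + 3.1329 + 23.04) = √49.5548, |v| = √(2.84² + 3.28² + (-0.58)² + (-0.44)² + 3.21²) = √(8.0656 + 10.7584 + 0.3364 + 0.1936 + 10.3041) = √29.6581.
cos θ = (u·v)/(|u||v|) = -18.2142/(√49.5548·√29.6581) ≈ -0.4751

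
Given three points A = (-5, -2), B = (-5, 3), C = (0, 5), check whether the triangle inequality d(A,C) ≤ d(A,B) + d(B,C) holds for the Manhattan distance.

d(A,B) = 0 + 5 = 5, d(B,C) = 5 + 2 = 7, d(A,C) = 5 + 7 = 12.
d(A,C) = 12 ≤ 5 + 7 = 12. Triangle inequality is satisfied.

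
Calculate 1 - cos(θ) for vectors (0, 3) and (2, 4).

With u = (0, 3), v = (2, 4):
u·v = 0·2 + 3·4 = 0 + 12 = 12.
|u| = √(0² + 3²) = √9, |v| = √(2² + 4²) = √20, so |u||v| = √(9·20) = √180.
cos θ = (u·v)/(|u||v|) = 12/√180 ≈ 0.8944
Cosine distance = 1 - cos θ ≈ 1 - 0.8944 = 0.1056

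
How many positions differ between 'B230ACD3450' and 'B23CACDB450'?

Differing positions: 4, 8. Hamming distance = 2.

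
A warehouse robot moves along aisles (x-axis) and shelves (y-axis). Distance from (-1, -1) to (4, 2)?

Σ|x_i - y_i| = |-1 - 4| + |-1 - 2| = 5 + 3 = 8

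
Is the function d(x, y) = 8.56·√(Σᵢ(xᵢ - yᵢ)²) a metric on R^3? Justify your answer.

Yes. The L2 (Euclidean) norm induces a metric on R^3, and multiplying a metric by a positive constant 8.56 > 0 preserves all four axioms: non-negativity (8.56·||x-y|| ≥ 0), identity (8.56·||x-y|| = 0 ⟺ ||x-y|| = 0 ⟺ x = y), symmetry (||x-y|| = ||y-x||), and the triangle inequality (8.56·||x-z|| ≤ 8.56·||x-y|| + 8.56·||y-z||). So d is a metric.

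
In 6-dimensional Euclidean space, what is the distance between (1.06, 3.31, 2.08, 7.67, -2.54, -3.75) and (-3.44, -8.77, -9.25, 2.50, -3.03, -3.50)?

√(Σ(x_i - y_i)²) = √((1.06 - (-3.44))² + (3.31 - (-8.77))² + (2.08 - (-9.25))² + (7.67 - 2.5)² + (-2.54 - (-3.03))² + (-3.75 - (-3.5))²)
= √(4.5² + 12.08² + 11.33² + 5.17² + 0.49² + (-0.25)²) = √(20.25 + 145.9264 + 128.3689 + 26.7289 + 0.2401 + 0.0625) = √321.5768 ≈ 17.9326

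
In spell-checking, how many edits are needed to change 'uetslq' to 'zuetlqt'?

Let D[i][j] be the edit distance between the first i characters of 'uetslq' and the first j characters of 'zuetlqt', with D[i][0] = i, D[0][j] = j, and D[i][j] = D[i-1][j-1] if the characters match, else 1 + min(D[i-1][j], D[i][j-1], D[i-1][j-1]). Filling the table (rows: prefixes of 'uetslq', columns: prefixes of 'zuetlqt'):
     ε  z  u  e  t  l  q  t
  ε  0  1  2  3  4  5  6  7
  u  1  1  1  2  3  4  5  6
  e  2  2  2  1  2  3  4  5
  t  3  3  3  2  1  2  3  4
  s  4  4  4  3  2  2  3  4
  l  5  5  5  4  3  2  3  4
  q  6  6  6  5  4  3  2  3
The bottom-right entry gives D[6][7] = 3, so no sequence of fewer than 3 edits works. Backtracking through the table gives one optimal edit sequence (3 edits):
  uetslq → zuetslq (ins z @1)
  zuetslq → zuetlq (del s @5)
  zuetlq → zuetlqt (ins t @7)
Edit distance = 3.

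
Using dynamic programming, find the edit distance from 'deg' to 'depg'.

Let D[i][j] be the edit distance between the first i characters of 'deg' and the first j characters of 'depg', with D[i][0] = i, D[0][j] = j, and D[i][j] = D[i-1][j-1] if the characters match, else 1 + min(D[i-1][j], D[i][j-1], D[i-1][j-1]). Filling the table (rows: prefixes of 'deg', columns: prefixes of 'depg'):
     ε  d  e  p  g
  ε  0  1  2  3  4
  d  1  0  1  2  3
  e  2  1  0  1  2
  g  3  2  1  1  1
The bottom-right entry gives D[3][4] = 1, so no sequence of fewer than 1 edit works. Backtracking through the table gives one optimal edit sequence (1 edit):
  deg → depg (ins p @3)
Edit distance = 1.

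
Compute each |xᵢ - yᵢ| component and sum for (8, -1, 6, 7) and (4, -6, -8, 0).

Σ|x_i - y_i| = |8 - 4| + |-1 - (-6)| + |6 - (-8)| + |7 - 0| = 4 + 5 + 14 + 7 = 30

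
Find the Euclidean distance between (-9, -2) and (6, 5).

√(Σ(x_i - y_i)²) = √((-9 - 6)² + (-2 - 5)²)
= √((-15)² + (-7)²) = √(225 + 49) = √274 ≈ 16.5529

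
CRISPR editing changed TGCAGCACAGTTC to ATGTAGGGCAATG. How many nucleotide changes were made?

Differing positions: 1, 2, 3, 4, 5, 6, 7, 8, 9, 10, 11, 13. Hamming distance = 12.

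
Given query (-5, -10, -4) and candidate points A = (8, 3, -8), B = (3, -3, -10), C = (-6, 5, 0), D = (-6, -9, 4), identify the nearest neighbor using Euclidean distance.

Distances: d(A) ≈ 18.8149, d(B) ≈ 12.2066, d(C) ≈ 15.5563, d(D) ≈ 8.124. Nearest: D = (-6, -9, 4) with distance 8.124.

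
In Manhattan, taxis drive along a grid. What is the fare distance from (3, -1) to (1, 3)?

Σ|x_i - y_i| = |3 - 1| + |-1 - 3| = 2 + 4 = 6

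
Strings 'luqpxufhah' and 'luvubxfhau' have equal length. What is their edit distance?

Let D[i][j] be the edit distance between the first i characters of 'luqpxufhah' and the first j characters of 'luvubxfhau', with D[i][0] = i, D[0][j] = j, and D[i][j] = D[i-1][j-1] if the characters match, else 1 + min(D[i-1][j], D[i][j-1], D[i-1][j-1]). Filling the table (rows: prefixes of 'luqpxufhah', columns: prefixes of 'luvubxfhau'):
     ε  l  u  v  u  b  x  f  h  a  u
  ε  0  1  2  3  4  5  6  7  8  9 10
  l  1  0  1  2  3  4  5  6  7  8  9
  u  2  1  0  1  2  3  4  5  6  7  8
  q  3  2  1  1  2  3  4  5  6  7  8
  p  4  3  2  2  2  3  4  5  6  7  8
  x  5  4  3  3  3  3  3  4  5  6  7
  u  6  5  4  4  3  4  4  4  5  6  6
  f  7  6  5  5  4  4  5  4  5  6  7
  h  8  7  6  6  5  5  5  5  4  5  6
  a  9  8  7  7  6  6  6  6  5  4  5
  h 10  9  8  8  7  7  7  7  6  5  5
The bottom-right entry gives D[10][10] = 5, so no sequence of fewer than 5 edits works. Backtracking through the table gives one optimal edit sequence (5 edits):
  luqpxufhah → luvpxufhah (sub q→v @3)
  luvpxufhah → luvuxufhah (sub p→u @4)
  luvuxufhah → luvubufhah (sub x→b @5)
  luvubufhah → luvubxfhah (sub u→x @6)
  luvubxfhah → luvubxfhau (sub h→u @10)
Edit distance = 5.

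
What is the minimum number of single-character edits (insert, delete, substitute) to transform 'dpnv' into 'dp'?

Let D[i][j] be the edit distance between the first i characters of 'dpnv' and the first j characters of 'dp', with D[i][0] = i, D[0][j] = j, and D[i][j] = D[i-1][j-1] if the characters match, else 1 + min(D[i-1][j], D[i][j-1], D[i-1][j-1]). Filling the table (rows: prefixes of 'dpnv', columns: prefixes of 'dp'):
     ε  d  p
  ε  0  1  2
  d  1  0  1
  p  2  1  0
  n  3  2  1
  v  4  3  2
The bottom-right entry gives D[4][2] = 2, so no sequence of fewer than 2 edits works. Backtracking through the table gives one optimal edit sequence (2 edits):
  dpnv → dpv (del n @3)
  dpv → dp (del v @3)
Edit distance = 2.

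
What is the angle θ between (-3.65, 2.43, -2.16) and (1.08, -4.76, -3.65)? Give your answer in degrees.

With u = (-3.65, 2.43, -2.16), v = (1.08, -4.76, -3.65):
u·v = (-3.65)·1.08 + 2.43·(-4.76) + (-2.16)·(-3.65) = (-3.942) + (-11.5668) + 7.884 = -7.6248.
|u| = √((-3.65)² + 2.43² + (-2.16)²) = √(13.3225 + 5.9049 + 4.6656) = √23.893, |v| = √(1.08² + (-4.76)² + (-3.65)²) = √(1.1664 + 22.6576 + 13.3225) = √37.1465.
cos θ = (u·v)/(|u||v|) = -7.6248/(√23.893·√37.1465) ≈ -0.255938
θ = arccos(-0.255938) ≈ 104.83°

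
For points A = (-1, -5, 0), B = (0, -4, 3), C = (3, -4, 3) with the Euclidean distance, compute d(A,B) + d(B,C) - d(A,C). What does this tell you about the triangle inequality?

d(A,B) = √(1² + 1² + 3²) = √11 ≈ 3.3166, d(B,C) = √(3² + 0² + 0²) = √9 = 3, d(A,C) = √(4² + 1² + 3²) = √26 ≈ 5.099.
d(A,B) + d(B,C) - d(A,C) = 3.3166 + 3 - 5.099 = 6.3166 - 5.099 = 1.2176 (to 4 decimal places). This is ≥ 0, so the triangle inequality holds for these points.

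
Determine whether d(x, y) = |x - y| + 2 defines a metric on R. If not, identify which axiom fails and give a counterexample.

No. d fails identity of indiscernibles (specifically d(x,x) = 0): d(-3, -3) = |-3 - (-3)| + 2 = 0 + 2 = 2 ≠ 0.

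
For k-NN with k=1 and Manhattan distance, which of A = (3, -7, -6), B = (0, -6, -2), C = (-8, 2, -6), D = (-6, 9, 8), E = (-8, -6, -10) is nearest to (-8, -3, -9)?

Distances: d(A) = 18, d(B) = 18, d(C) = 8, d(D) = 31, d(E) = 4. Nearest: E = (-8, -6, -10) with distance 4.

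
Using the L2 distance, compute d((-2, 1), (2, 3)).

(Σ|x_i - y_i|^2)^(1/2) = (|-2 - 2|^2 + |1 - 3|^2)^(1/2)
= (4^2 + 2^2)^(1/2) = (16 + 4)^(1/2) = (20)^(1/2) ≈ 4.4721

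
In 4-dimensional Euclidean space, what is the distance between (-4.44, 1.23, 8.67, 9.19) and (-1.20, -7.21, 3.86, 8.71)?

√(Σ(x_i - y_i)²) = √((-4.44 - (-1.2))² + (1.23 - (-7.21))² + (8.67 - 3.86)² + (9.19 - 8.71)²)
= √((-3.24)² + 8.44² + 4.81² + 0.48²) = √(10.4976 + 71.2336 + 23.1361 + 0.2304) = √105.0977 ≈ 10.2517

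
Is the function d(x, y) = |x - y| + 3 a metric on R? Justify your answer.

No. d fails identity of indiscernibles (specifically d(x,x) = 0): d(5, 5) = |5 - 5| + 3 = 0 + 3 = 3 ≠ 0.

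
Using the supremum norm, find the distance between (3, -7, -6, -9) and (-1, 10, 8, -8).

max(|x_i - y_i|) = max(|3 - (-1)|, |-7 - 10|, |-6 - 8|, |-9 - (-8)|) = max(4, 17, 14, 1) = 17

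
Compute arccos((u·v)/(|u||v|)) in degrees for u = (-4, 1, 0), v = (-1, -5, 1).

With u = (-4, 1, 0), v = (-1, -5, 1):
u·v = (-4)·(-1) + 1·(-5) + 0·1 = 4 + (-5) + 0 = -1.
|u| = √((-4)² + 1² + 0²) = √17, |v| = √((-1)² + (-5)² + 1²) = √27, so |u||v| = √(17·27) = √459.
cos θ = (u·v)/(|u||v|) = -1/√459 ≈ -0.046676
θ = arccos(-0.046676) ≈ 92.68°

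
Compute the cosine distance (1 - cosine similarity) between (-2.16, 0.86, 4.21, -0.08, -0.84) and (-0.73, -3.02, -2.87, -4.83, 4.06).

With u = (-2.16, 0.86, 4.21, -0.08, -0.84), v = (-0.73, -3.02, -2.87, -4.83, 4.06):
u·v = (-2.16)·(-0.73) + 0.86·(-3.02) + 4.21·(-2.87) + (-0.08)·(-4.83) + (-0.84)·4.06 = 1.5768 + (-2.5972) + (-12.0827) + 0.3864 + (-3.4104) = -16.1271.
|u| = √((-2.16)² + 0.86² + 4.21² + (-0.08)² + (-0.84)²) = √(4.6656 + 0.7396 + 17.7241 + 0.0064 + 0.7056) = √23.8413, |v| = √((-0.73)² + (-3.02)² + (-2.87)² + (-4.83)² + 4.06²) = √(0.5329 + 9.1204 + 8.2369 + 23.3289 + 16.4836) = √57.7027.
cos θ = (u·v)/(|u||v|) = -16.1271/(√23.8413·√57.7027) ≈ -0.4348
Cosine distance = 1 - cos θ ≈ 1 - (-0.4348) = 1.4348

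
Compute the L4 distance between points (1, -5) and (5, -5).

(Σ|x_i - y_i|^4)^(1/4) = (|1 - 5|^4 + |-5 - (-5)|^4)^(1/4)
= (4^4 + 0^4)^(1/4) = (256 + 0)^(1/4) = (256)^(1/4) = 4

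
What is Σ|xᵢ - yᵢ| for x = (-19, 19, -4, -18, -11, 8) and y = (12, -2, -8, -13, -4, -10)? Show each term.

Σ|x_i - y_i| = |-19 - 12| + |19 - (-2)| + |-4 - (-8)| + |-18 - (-13)| + |-11 - (-4)| + |8 - (-10)| = 31 + 21 + 4 + 5 + 7 + 18 = 86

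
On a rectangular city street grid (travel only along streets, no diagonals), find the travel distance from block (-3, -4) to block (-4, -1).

Σ|x_i - y_i| = |-3 - (-4)| + |-4 - (-1)| = 1 + 3 = 4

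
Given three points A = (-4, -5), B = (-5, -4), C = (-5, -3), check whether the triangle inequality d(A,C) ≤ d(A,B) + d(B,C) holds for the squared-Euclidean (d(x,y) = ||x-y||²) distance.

d(A,B) = 1² + 1² = 2, d(B,C) = 0² + 1² = 1, d(A,C) = 1² + 2² = 5.
d(A,C) = 5 > 2 + 1 = 3. Triangle inequality is VIOLATED. (Squared-Euclidean is not a metric — this is a counterexample.)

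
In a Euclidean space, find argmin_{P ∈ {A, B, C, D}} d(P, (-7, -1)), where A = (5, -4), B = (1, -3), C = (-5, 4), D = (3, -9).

Distances: d(A) ≈ 12.3693, d(B) ≈ 8.2462, d(C) ≈ 5.3852, d(D) ≈ 12.8062. Nearest: C = (-5, 4) with distance 5.3852.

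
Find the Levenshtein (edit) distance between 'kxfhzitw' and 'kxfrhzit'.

Let D[i][j] be the edit distance between the first i characters of 'kxfhzitw' and the first j characters of 'kxfrhzit', with D[i][0] = i, D[0][j] = j, and D[i][j] = D[i-1][j-1] if the characters match, else 1 + min(D[i-1][j], D[i][j-1], D[i-1][j-1]). Filling the table (rows: prefixes of 'kxfhzitw', columns: prefixes of 'kxfrhzit'):
     ε  k  x  f  r  h  z  i  t
  ε  0  1  2  3  4  5  6  7  8
  k  1  0  1  2  3  4  5  6  7
  x  2  1  0  1  2  3  4  5  6
  f  3  2  1  0  1  2  3  4  5
  h  4  3  2  1  1  1  2  3  4
  z  5  4  3  2  2  2  1  2  3
  i  6  5  4  3  3  3  2  1  2
  t  7  6  5  4  4  4  3  2  1
  w  8  7  6  5  5  5  4  3  2
The bottom-right entry gives D[8][8] = 2, so no sequence of fewer than 2 edits works. Backtracking through the table gives one optimal edit sequence (2 edits):
  kxfhzitw → kxfrhzitw (ins r @4)
  kxfrhzitw → kxfrhzit (del w @9)
Edit distance = 2.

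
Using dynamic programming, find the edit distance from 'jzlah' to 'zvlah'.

Let D[i][j] be the edit distance between the first i characters of 'jzlah' and the first j characters of 'zvlah', with D[i][0] = i, D[0][j] = j, and D[i][j] = D[i-1][j-1] if the characters match, else 1 + min(D[i-1][j], D[i][j-1], D[i-1][j-1]). Filling the table (rows: prefixes of 'jzlah', columns: prefixes of 'zvlah'):
     ε  z  v  l  a  h
  ε  0  1  2  3  4  5
  j  1  1  2  3  4  5
  z  2  1  2  3  4  5
  l  3  2  2  2  3  4
  a  4  3  3  3  2  3
  h  5  4  4  4  3  2
The bottom-right entry gives D[5][5] = 2, so no sequence of fewer than 2 edits works. Backtracking through the table gives one optimal edit sequence (2 edits):
  jzlah → zzlah (sub j→z @1)
  zzlah → zvlah (sub z→v @2)
Edit distance = 2.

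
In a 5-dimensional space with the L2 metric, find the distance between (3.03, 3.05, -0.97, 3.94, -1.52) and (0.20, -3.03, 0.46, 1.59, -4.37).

(Σ|x_i - y_i|^2)^(1/2) = (|3.03 - 0.2|^2 + |3.05 - (-3.03)|^2 + |-0.97 - 0.46|^2 + |3.94 - 1.59|^2 + |-1.52 - (-4.37)|^2)^(1/2)
= (2.83^2 + 6.08^2 + 1.43^2 + 2.35^2 + 2.85^2)^(1/2) = (8.0089 + 36.9664 + 2.0449 + 5.5225 + 8.1225)^(1/2) = (60.6652)^(1/2) ≈ 7.7888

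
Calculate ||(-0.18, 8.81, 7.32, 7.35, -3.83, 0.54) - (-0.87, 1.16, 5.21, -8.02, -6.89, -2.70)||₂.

√(Σ(x_i - y_i)²) = √((-0.18 - (-0.87))² + (8.81 - 1.16)² + (7.32 - 5.21)² + (7.35 - (-8.02))² + (-3.83 - (-6.89))² + (0.54 - (-2.7))²)
= √(0.69² + 7.65² + 2.11² + 15.37² + 3.06² + 3.24²) = √(0.4761 + 58.5225 + 4.4521 + 236.2369 + 9.3636 + 10.4976) = √319.5488 ≈ 17.8759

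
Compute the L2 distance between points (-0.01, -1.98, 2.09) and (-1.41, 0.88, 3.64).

(Σ|x_i - y_i|^2)^(1/2) = (|-0.01 - (-1.41)|^2 + |-1.98 - 0.88|^2 + |2.09 - 3.64|^2)^(1/2)
= (1.4^2 + 2.86^2 + 1.55^2)^(1/2) = (1.96 + 8.1796 + 2.4025)^(1/2) = (12.5421)^(1/2) ≈ 3.5415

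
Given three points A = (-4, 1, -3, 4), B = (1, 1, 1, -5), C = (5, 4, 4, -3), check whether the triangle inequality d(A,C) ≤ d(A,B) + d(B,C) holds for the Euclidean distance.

d(A,B) = √(5² + 0² + 4² + 9²) = √122 ≈ 11.0454, d(B,C) = √(4² + 3² + 3² + 2²) = √38 ≈ 6.1644, d(A,C) = √(9² + 3² + 7² + 7²) = √188 ≈ 13.7113.
d(A,C) ≈ 13.7113 ≤ 11.0454 + 6.1644 = 17.2098. Triangle inequality is satisfied.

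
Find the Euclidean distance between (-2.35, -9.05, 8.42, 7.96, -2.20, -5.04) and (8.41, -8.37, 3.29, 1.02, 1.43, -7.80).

√(Σ(x_i - y_i)²) = √((-2.35 - 8.41)² + (-9.05 - (-8.37))² + (8.42 - 3.29)² + (7.96 - 1.02)² + (-2.2 - 1.43)² + (-5.04 - (-7.8))²)
= √((-10.76)² + (-0.68)² + 5.13² + 6.94² + (-3.63)² + 2.76²) = √(115.7776 + 0.4624 + 26.3169 + 48.1636 + 13.1769 + 7.6176) = √211.515 ≈ 14.5436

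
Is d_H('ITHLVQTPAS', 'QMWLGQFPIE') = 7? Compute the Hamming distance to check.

Differing positions: 1, 2, 3, 5, 7, 9, 10. Hamming distance = 7, so the claim is true.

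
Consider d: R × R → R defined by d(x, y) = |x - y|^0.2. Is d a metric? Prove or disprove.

Yes. With 0 < p = 0.2 ≤ 1, d(x,y) = |x-y|^0.2 is a metric on R. Non-negativity and symmetry are immediate; |x-y|^0.2 = 0 ⟺ |x-y| = 0 ⟺ x = y. For the triangle inequality, the function t ↦ t^0.2 is subadditive on [0,∞) when p ≤ 1, so |x-z|^0.2 ≤ (|x-y| + |y-z|)^0.2 ≤ |x-y|^0.2 + |y-z|^0.2.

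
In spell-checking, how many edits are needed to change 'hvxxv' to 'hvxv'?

Let D[i][j] be the edit distance between the first i characters of 'hvxxv' and the first j characters of 'hvxv', with D[i][0] = i, D[0][j] = j, and D[i][j] = D[i-1][j-1] if the characters match, else 1 + min(D[i-1][j], D[i][j-1], D[i-1][j-1]). Filling the table (rows: prefixes of 'hvxxv', columns: prefixes of 'hvxv'):
     ε  h  v  x  v
  ε  0  1  2  3  4
  h  1  0  1  2  3
  v  2  1  0  1  2
  x  3  2  1  0  1
  x  4  3  2  1  1
  v  5  4  3  2  1
The bottom-right entry gives D[5][4] = 1, so no sequence of fewer than 1 edit works. Backtracking through the table gives one optimal edit sequence (1 edit):
  hvxxv → hvxv (del x @3)
Edit distance = 1.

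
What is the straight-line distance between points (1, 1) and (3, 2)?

√(Σ(x_i - y_i)²) = √((1 - 3)² + (1 - 2)²)
= √((-2)² + (-1)²) = √(4 + 1) = √5 ≈ 2.2361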